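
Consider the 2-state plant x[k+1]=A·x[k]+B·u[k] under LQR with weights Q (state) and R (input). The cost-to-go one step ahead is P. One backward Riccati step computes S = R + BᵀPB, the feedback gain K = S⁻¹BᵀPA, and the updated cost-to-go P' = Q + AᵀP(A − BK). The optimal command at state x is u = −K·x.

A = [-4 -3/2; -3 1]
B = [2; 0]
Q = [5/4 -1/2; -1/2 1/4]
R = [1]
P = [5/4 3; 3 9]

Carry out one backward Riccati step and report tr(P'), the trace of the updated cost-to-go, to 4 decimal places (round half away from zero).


45.8021

BᵀP = [2.5000 6.0000]
S = R + BᵀPB = [1] + [5.0000] = [6.0000]
BᵀPA = [-28.0000 2.2500]
K = S⁻¹·BᵀPA = [-4.6667 0.3750]
A−BK = [5.3333 -2.2500; -3.0000 1.0000]
AᵀP(A−BK) = [42.3333 -7.5000; -7.5000 1.9688]
P' = Q + AᵀP(A−BK) = [43.5833 -8.0000; -8.0000 2.2188]
tr(P') = 45.8021


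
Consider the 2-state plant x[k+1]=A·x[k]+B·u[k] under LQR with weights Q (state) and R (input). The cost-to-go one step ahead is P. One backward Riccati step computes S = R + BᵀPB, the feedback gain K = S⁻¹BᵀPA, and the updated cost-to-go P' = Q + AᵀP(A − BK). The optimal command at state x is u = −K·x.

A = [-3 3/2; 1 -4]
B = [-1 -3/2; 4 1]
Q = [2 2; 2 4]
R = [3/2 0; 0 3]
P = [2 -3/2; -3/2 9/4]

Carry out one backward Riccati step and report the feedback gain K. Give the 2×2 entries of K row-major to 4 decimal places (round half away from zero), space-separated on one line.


0.3806 -0.9341 0.6623 -0.2619

BᵀP = [-8.0000 10.5000; -4.5000 4.5000]
S = R + BᵀPB = [3/2 0; 0 3] + [50.0000 22.5000; 22.5000 11.2500] = [51.5000 22.5000; 22.5000 14.2500]
BᵀPA = [34.5000 -54.0000; 18.0000 -24.7500]
K = S⁻¹·BᵀPA = [0.3806 -0.9341; 0.6623 -0.2619]
A−BK = [-1.6260 0.1730; -1.1845 -0.0016]
AᵀP(A−BK) = [4.1998 -1.3085; -1.3085 1.5754]
P' = Q + AᵀP(A−BK) = [6.1998 0.6915; 0.6915 5.5754]
tr(P') = 11.7751


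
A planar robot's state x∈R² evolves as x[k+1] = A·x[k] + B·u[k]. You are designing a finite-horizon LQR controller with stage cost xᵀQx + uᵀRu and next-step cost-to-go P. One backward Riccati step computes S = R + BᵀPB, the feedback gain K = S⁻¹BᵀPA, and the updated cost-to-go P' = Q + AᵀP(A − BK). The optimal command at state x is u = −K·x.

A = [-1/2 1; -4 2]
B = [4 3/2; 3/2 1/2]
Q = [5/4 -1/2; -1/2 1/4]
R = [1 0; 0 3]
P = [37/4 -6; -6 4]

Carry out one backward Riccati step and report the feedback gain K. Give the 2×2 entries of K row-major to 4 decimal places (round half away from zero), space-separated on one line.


BᵀP = [28.0000 -18.0000; 10.8750 -7.0000]
S = R + BᵀPB = [1 0; 0 3] + [85.0000 33.0000; 33.0000 12.8125] = [86.0000 33.0000; 33.0000 15.8125]
BᵀPA = [58.0000 -8.0000; 22.5625 -3.1250]
K = S⁻¹·BᵀPA = [0.6371 -0.0863; 0.0974 -0.0175]
A−BK = [-3.1943 1.3715; -5.0043 2.1382]
AᵀP(A−BK) = [3.1664 -1.2243; -1.2243 0.5048]
P' = Q + AᵀP(A−BK) = [4.4164 -1.7243; -1.7243 0.7548]
tr(P') = 5.1712

0.6371 -0.0863 0.0974 -0.0175


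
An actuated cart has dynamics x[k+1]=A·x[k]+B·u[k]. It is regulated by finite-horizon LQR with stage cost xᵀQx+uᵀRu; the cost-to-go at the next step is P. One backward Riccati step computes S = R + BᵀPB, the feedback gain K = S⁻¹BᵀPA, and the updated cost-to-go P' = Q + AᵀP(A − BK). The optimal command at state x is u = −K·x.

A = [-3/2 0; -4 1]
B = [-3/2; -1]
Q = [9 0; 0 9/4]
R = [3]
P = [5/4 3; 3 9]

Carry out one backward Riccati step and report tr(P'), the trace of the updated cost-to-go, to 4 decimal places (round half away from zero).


37.5413

BᵀP = [-4.8750 -13.5000]
S = R + BᵀPB = [3] + [20.8125] = [23.8125]
BᵀPA = [61.3125 -13.5000]
K = S⁻¹·BᵀPA = [2.5748 -0.5669]
A−BK = [2.3622 -0.8504; -1.4252 0.4331]
AᵀP(A−BK) = [24.9449 -5.7402; -5.7402 1.3465]
P' = Q + AᵀP(A−BK) = [33.9449 -5.7402; -5.7402 3.5965]
tr(P') = 37.5413


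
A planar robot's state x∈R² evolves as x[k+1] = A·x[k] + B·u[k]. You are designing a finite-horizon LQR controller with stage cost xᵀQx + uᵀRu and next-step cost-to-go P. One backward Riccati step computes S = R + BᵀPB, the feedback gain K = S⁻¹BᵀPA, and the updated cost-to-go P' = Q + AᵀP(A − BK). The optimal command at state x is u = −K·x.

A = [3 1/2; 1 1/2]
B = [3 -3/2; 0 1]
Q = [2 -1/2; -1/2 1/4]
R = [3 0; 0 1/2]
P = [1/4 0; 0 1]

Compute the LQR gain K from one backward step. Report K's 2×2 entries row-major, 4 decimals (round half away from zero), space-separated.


BᵀP = [0.7500 0.0000; -0.3750 1.0000]
S = R + BᵀPB = [3 0; 0 1/2] + [2.2500 -1.1250; -1.1250 1.5625] = [5.2500 -1.1250; -1.1250 2.0625]
BᵀPA = [2.2500 0.3750; -0.1250 0.3125]
K = S⁻¹·BᵀPA = [0.4706 0.1176; 0.1961 0.2157]
A−BK = [1.8824 0.4706; 0.8039 0.2843]
AᵀP(A−BK) = [2.2157 0.6373; 0.6373 0.2010]
P' = Q + AᵀP(A−BK) = [4.2157 0.1373; 0.1373 0.4510]
tr(P') = 4.6667

0.4706 0.1176 0.1961 0.2157


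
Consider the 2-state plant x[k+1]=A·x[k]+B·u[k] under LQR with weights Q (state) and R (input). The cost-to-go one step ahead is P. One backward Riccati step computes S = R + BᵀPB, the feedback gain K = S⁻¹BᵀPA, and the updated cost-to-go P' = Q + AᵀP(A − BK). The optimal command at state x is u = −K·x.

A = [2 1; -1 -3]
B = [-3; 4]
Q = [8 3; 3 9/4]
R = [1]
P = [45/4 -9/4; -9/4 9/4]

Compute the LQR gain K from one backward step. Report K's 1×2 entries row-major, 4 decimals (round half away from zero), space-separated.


-0.5267 -0.4681

BᵀP = [-42.7500 15.7500]
S = R + BᵀPB = [1] + [191.2500] = [192.2500]
BᵀPA = [-101.2500 -90.0000]
K = S⁻¹·BᵀPA = [-0.5267 -0.4681]
A−BK = [0.4200 -0.4044; 1.1066 -1.1274]
AᵀP(A−BK) = [2.9259 -2.3992; -2.3992 2.8674]
P' = Q + AᵀP(A−BK) = [10.9259 0.6008; 0.6008 5.1174]
tr(P') = 16.0432


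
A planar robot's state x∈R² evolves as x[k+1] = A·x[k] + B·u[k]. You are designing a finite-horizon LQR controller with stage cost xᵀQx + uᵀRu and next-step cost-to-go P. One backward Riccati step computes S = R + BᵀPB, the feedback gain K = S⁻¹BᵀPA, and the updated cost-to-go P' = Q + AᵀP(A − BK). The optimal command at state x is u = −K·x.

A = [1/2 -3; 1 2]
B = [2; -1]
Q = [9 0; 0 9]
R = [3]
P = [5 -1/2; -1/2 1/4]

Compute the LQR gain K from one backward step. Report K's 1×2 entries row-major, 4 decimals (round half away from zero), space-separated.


BᵀP = [10.5000 -1.2500]
S = R + BᵀPB = [3] + [22.2500] = [25.2500]
BᵀPA = [4.0000 -34.0000]
K = S⁻¹·BᵀPA = [0.1584 -1.3465]
A−BK = [0.1832 -0.3069; 1.1584 0.6535]
AᵀP(A−BK) = [0.3663 -0.6139; -0.6139 6.2178]
P' = Q + AᵀP(A−BK) = [9.3663 -0.6139; -0.6139 15.2178]
tr(P') = 24.5842

0.1584 -1.3465


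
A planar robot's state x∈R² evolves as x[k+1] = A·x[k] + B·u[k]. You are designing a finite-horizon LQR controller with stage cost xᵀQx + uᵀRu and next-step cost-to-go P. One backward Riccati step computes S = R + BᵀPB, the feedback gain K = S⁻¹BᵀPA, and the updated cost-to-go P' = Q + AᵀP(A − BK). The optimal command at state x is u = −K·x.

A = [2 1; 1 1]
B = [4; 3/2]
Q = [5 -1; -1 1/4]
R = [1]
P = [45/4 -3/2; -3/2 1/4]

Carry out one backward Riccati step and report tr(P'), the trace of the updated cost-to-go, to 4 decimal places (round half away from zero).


BᵀP = [42.7500 -5.6250]
S = R + BᵀPB = [1] + [162.5625] = [163.5625]
BᵀPA = [79.8750 37.1250]
K = S⁻¹·BᵀPA = [0.4883 0.2270]
A−BK = [0.0466 0.0921; 0.2675 0.6595]
AᵀP(A−BK) = [0.2434 0.1202; 0.1202 0.0735]
P' = Q + AᵀP(A−BK) = [5.2434 -0.8798; -0.8798 0.3235]
tr(P') = 5.5669

5.5669


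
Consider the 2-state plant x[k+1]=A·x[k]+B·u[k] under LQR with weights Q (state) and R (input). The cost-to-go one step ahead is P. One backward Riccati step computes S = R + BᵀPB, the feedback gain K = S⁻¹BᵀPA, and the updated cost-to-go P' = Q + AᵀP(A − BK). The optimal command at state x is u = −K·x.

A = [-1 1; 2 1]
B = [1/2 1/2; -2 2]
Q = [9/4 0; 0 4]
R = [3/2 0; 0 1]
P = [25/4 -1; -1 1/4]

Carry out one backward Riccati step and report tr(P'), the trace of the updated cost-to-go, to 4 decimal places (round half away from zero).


BᵀP = [5.1250 -1.0000; 1.1250 0.0000]
S = R + BᵀPB = [3/2 0; 0 1] + [4.5625 0.5625; 0.5625 0.5625] = [6.0625 0.5625; 0.5625 1.5625]
BᵀPA = [-7.1250 4.1250; -1.1250 1.1250]
K = S⁻¹·BᵀPA = [-1.1468 0.6348; -0.3072 0.4915]
A−BK = [-0.2730 0.4369; 0.3208 1.2867]
AᵀP(A−BK) = [2.7338 -1.6741; -1.6741 1.3285]
P' = Q + AᵀP(A−BK) = [4.9838 -1.6741; -1.6741 5.3285]
tr(P') = 10.3123

10.3123


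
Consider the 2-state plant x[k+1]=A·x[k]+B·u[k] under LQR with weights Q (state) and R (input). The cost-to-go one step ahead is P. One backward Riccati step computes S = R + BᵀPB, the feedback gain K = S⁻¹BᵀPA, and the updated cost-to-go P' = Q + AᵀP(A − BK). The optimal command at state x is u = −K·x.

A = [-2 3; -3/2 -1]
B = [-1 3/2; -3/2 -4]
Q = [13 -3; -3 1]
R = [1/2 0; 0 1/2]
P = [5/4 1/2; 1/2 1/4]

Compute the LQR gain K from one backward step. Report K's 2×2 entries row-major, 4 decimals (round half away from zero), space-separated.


BᵀP = [-2.0000 -0.8750; -0.1250 -0.2500]
S = R + BᵀPB = [1/2 0; 0 1/2] + [3.3125 0.5000; 0.5000 0.8125] = [3.8125 0.5000; 0.5000 1.3125]
BᵀPA = [5.3125 -5.1250; 0.6250 -0.1250]
K = S⁻¹·BᵀPA = [1.4010 -1.4018; -0.0575 0.4388]
A−BK = [-0.5127 0.9400; 0.3714 -1.3476]
AᵀP(A−BK) = [1.1557 -1.2021; -1.2021 1.3706]
P' = Q + AᵀP(A−BK) = [14.1557 -4.2021; -4.2021 2.3706]
tr(P') = 16.5263

1.4010 -1.4018 -0.0575 0.4388


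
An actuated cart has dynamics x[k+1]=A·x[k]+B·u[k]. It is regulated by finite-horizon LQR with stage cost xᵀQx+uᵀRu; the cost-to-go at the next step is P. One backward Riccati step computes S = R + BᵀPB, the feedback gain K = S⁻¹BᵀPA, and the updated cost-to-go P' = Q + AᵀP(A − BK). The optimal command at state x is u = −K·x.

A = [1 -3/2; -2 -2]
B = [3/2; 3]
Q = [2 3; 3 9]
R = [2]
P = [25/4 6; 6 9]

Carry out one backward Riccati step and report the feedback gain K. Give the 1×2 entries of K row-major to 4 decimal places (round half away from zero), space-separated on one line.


-0.2954 -0.7484

BᵀP = [27.3750 36.0000]
S = R + BᵀPB = [2] + [149.0625] = [151.0625]
BᵀPA = [-44.6250 -113.0625]
K = S⁻¹·BᵀPA = [-0.2954 -0.7484]
A−BK = [1.4431 -0.3773; -1.1138 0.2453]
AᵀP(A−BK) = [5.0674 -0.7745; -0.7745 1.4410]
P' = Q + AᵀP(A−BK) = [7.0674 2.2255; 2.2255 10.4410]
tr(P') = 17.5085


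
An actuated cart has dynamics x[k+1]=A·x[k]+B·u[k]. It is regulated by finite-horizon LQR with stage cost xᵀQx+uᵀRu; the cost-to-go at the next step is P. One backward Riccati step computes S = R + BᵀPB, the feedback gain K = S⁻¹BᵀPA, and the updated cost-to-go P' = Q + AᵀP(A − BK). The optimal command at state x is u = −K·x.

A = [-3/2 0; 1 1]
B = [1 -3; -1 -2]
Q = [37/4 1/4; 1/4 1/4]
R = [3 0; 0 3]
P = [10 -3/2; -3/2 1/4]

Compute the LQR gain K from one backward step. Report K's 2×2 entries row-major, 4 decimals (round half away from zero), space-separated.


BᵀP = [11.5000 -1.7500; -27.0000 4.0000]
S = R + BᵀPB = [3 0; 0 3] + [13.2500 -31.0000; -31.0000 73.0000] = [16.2500 -31.0000; -31.0000 76.0000]
BᵀPA = [-19.0000 -1.7500; 44.5000 4.0000]
K = S⁻¹·BᵀPA = [-0.2354 -0.0328; 0.4895 0.0392]
A−BK = [0.2039 0.1505; 1.7436 1.0456]
AᵀP(A−BK) = [0.9943 0.1300; 0.1300 0.0356]
P' = Q + AᵀP(A−BK) = [10.2443 0.3800; 0.3800 0.2856]
tr(P') = 10.5299

-0.2354 -0.0328 0.4895 0.0392


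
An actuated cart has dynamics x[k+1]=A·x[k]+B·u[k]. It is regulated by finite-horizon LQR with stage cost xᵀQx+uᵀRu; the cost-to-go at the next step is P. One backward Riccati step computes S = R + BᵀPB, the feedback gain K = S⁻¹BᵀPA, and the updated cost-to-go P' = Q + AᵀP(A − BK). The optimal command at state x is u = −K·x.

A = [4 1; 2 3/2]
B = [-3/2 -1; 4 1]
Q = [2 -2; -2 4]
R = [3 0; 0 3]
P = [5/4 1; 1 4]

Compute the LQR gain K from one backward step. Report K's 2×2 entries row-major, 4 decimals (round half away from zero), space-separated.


0.8286 0.4641 -0.8406 -0.2390

BᵀP = [2.1250 14.5000; -0.2500 3.0000]
S = R + BᵀPB = [3 0; 0 3] + [54.8125 12.3750; 12.3750 3.2500] = [57.8125 12.3750; 12.3750 6.2500]
BᵀPA = [37.5000 23.8750; 5.0000 4.2500]
K = S⁻¹·BᵀPA = [0.8286 0.4641; -0.8406 -0.2390]
A−BK = [4.4023 1.4572; -0.4737 -0.1175]
AᵀP(A−BK) = [25.1312 8.7902; 8.7902 3.1846]
P' = Q + AᵀP(A−BK) = [27.1312 6.7902; 6.7902 7.1846]
tr(P') = 34.3158


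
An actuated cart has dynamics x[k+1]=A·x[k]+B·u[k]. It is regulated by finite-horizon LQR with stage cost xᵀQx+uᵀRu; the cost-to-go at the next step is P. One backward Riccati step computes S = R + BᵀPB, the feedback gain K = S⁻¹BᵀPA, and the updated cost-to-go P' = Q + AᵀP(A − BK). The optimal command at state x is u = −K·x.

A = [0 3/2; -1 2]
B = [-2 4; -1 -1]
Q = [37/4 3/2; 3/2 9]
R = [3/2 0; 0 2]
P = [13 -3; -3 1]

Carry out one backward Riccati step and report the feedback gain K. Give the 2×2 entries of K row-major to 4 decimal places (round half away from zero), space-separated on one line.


BᵀP = [-23.0000 5.0000; 55.0000 -13.0000]
S = R + BᵀPB = [3/2 0; 0 2] + [41.0000 -97.0000; -97.0000 233.0000] = [42.5000 -97.0000; -97.0000 235.0000]
BᵀPA = [-5.0000 -24.5000; 13.0000 56.5000]
K = S⁻¹·BᵀPA = [0.1487 -0.4788; 0.1167 0.0428]
A−BK = [-0.1694 0.3712; -0.7347 1.5640]
AᵀP(A−BK) = [0.2264 -0.4503; -0.4503 1.1016]
P' = Q + AᵀP(A−BK) = [9.4764 1.0497; 1.0497 10.1016]
tr(P') = 19.5780

0.1487 -0.4788 0.1167 0.0428


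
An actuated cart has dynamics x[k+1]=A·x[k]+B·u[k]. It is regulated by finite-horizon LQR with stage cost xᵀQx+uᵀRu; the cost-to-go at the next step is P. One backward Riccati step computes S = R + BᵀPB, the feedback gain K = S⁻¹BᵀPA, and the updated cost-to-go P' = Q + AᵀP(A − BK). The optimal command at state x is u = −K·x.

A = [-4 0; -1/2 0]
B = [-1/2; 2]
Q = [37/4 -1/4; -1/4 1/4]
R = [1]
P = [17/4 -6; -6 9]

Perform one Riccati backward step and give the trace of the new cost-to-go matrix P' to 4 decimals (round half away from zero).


13.4828

BᵀP = [-14.1250 21.0000]
S = R + BᵀPB = [1] + [49.0625] = [50.0625]
BᵀPA = [46.0000 0.0000]
K = S⁻¹·BᵀPA = [0.9189 0.0000]
A−BK = [-3.5406 0.0000; -2.3377 0.0000]
AᵀP(A−BK) = [3.9828 0.0000; 0.0000 0.0000]
P' = Q + AᵀP(A−BK) = [13.2328 -0.2500; -0.2500 0.2500]
tr(P') = 13.4828


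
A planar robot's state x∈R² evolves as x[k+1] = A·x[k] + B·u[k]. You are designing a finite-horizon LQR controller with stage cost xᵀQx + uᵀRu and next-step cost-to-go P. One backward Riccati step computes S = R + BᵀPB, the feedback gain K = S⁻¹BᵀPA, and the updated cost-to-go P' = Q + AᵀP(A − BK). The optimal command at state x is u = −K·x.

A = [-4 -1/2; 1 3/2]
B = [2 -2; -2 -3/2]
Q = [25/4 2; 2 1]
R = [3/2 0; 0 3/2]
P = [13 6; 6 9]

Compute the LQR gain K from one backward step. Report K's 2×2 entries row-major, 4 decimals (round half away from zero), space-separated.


-1.1038 -0.5127 0.8522 -0.2778

BᵀP = [14.0000 -6.0000; -35.0000 -25.5000]
S = R + BᵀPB = [3/2 0; 0 3/2] + [40.0000 -19.0000; -19.0000 108.2500] = [41.5000 -19.0000; -19.0000 109.7500]
BᵀPA = [-62.0000 -16.0000; 114.5000 -20.7500]
K = S⁻¹·BᵀPA = [-1.1038 -0.5127; 0.8522 -0.2778]
A−BK = [-0.0880 -0.0302; 0.0706 0.0578]
AᵀP(A−BK) = [2.9879 0.5218; 0.5218 0.5311]
P' = Q + AᵀP(A−BK) = [9.2379 2.5218; 2.5218 1.5311]
tr(P') = 10.7690


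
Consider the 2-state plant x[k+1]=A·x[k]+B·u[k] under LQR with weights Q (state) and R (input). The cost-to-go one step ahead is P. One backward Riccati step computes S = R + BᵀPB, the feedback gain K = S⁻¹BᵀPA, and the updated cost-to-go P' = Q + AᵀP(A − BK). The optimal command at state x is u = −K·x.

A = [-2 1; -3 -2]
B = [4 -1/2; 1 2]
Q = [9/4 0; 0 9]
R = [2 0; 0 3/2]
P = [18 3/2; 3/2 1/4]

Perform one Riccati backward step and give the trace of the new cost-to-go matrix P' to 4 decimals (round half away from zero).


12.9688

BᵀP = [73.5000 6.2500; -6.0000 -0.2500]
S = R + BᵀPB = [2 0; 0 3/2] + [300.2500 -24.2500; -24.2500 2.5000] = [302.2500 -24.2500; -24.2500 4.0000]
BᵀPA = [-165.7500 61.0000; 12.7500 -5.5000]
K = S⁻¹·BᵀPA = [-0.5698 0.1782; -0.2669 -0.2949]
A−BK = [0.1457 0.1399; -1.8963 -1.5883]
AᵀP(A−BK) = [1.2085 0.2899; 0.2899 0.5103]
P' = Q + AᵀP(A−BK) = [3.4585 0.2899; 0.2899 9.5103]
tr(P') = 12.9688


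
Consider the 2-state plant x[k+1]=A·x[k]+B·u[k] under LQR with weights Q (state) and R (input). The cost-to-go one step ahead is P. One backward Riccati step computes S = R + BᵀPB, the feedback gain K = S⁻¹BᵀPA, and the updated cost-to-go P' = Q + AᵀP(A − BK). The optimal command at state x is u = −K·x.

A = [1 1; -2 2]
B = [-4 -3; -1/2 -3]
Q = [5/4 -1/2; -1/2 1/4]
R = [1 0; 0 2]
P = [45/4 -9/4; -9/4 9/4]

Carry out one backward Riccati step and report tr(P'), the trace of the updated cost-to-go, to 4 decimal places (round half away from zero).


BᵀP = [-43.8750 7.8750; -27.0000 0.0000]
S = R + BᵀPB = [1 0; 0 2] + [171.5625 108.0000; 108.0000 81.0000] = [172.5625 108.0000; 108.0000 83.0000]
BᵀPA = [-59.6250 -28.1250; -27.0000 -27.0000]
K = S⁻¹·BᵀPA = [-0.7646 0.2188; 0.6696 -0.6100]
A−BK = [-0.0496 0.0452; -0.3734 0.2795]
AᵀP(A−BK) = [1.7395 -1.1751; -1.1751 0.9339]
P' = Q + AᵀP(A−BK) = [2.9895 -1.6751; -1.6751 1.1839]
tr(P') = 4.1734

4.1734


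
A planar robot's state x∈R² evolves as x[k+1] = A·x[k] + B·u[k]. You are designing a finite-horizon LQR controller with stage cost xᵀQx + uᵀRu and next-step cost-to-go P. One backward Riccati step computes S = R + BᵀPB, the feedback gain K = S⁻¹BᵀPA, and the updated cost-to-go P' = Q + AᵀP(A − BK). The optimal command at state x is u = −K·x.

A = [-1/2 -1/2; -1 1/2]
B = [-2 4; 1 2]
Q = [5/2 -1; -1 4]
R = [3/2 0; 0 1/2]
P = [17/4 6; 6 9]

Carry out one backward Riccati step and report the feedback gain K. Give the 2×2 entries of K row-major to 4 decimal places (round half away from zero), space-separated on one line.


BᵀP = [-2.5000 -3.0000; 29.0000 42.0000]
S = R + BᵀPB = [3/2 0; 0 1/2] + [2.0000 -16.0000; -16.0000 200.0000] = [3.5000 -16.0000; -16.0000 200.5000]
BᵀPA = [4.2500 -0.2500; -56.5000 6.5000]
K = S⁻¹·BᵀPA = [-0.1164 0.1209; -0.2911 0.0421]
A−BK = [0.4316 -0.4265; -0.3015 0.2950]
AᵀP(A−BK) = [0.1109 -0.0746; -0.0746 0.0693]
P' = Q + AᵀP(A−BK) = [2.6109 -1.0746; -1.0746 4.0693]
tr(P') = 6.6802

-0.1164 0.1209 -0.2911 0.0421


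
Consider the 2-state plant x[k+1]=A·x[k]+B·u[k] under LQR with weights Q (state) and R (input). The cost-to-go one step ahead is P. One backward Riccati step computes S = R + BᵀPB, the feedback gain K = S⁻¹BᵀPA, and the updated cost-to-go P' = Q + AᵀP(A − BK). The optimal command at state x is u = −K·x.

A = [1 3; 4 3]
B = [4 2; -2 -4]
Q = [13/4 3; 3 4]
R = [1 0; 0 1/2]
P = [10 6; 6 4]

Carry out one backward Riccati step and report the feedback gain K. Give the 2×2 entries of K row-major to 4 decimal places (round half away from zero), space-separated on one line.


0.9960 1.4892 -1.4155 -1.4219

BᵀP = [28.0000 16.0000; -4.0000 -4.0000]
S = R + BᵀPB = [1 0; 0 1/2] + [80.0000 -8.0000; -8.0000 8.0000] = [81.0000 -8.0000; -8.0000 8.5000]
BᵀPA = [92.0000 132.0000; -20.0000 -24.0000]
K = S⁻¹·BᵀPA = [0.9960 1.4892; -1.4155 -1.4219]
A−BK = [-0.1529 -0.1129; 0.3299 0.2906]
AᵀP(A−BK) = [2.0576 2.5556; 2.5556 3.3002]
P' = Q + AᵀP(A−BK) = [5.3076 5.5556; 5.5556 7.3002]
tr(P') = 12.6079


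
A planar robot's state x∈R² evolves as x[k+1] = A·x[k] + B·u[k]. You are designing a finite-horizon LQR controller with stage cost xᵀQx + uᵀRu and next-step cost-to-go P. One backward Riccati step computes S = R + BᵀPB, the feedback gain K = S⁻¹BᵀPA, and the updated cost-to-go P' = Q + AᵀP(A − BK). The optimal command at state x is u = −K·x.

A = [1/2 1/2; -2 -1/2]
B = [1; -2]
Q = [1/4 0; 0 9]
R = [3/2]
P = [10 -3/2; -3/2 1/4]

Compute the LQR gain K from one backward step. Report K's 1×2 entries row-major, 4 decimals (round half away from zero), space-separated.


BᵀP = [13.0000 -2.0000]
S = R + BᵀPB = [3/2] + [17.0000] = [18.5000]
BᵀPA = [10.5000 7.5000]
K = S⁻¹·BᵀPA = [0.5676 0.4054]
A−BK = [-0.0676 0.0946; -0.8649 0.3108]
AᵀP(A−BK) = [0.5405 0.3682; 0.3682 0.2720]
P' = Q + AᵀP(A−BK) = [0.7905 0.3682; 0.3682 9.2720]
tr(P') = 10.0625

0.5676 0.4054


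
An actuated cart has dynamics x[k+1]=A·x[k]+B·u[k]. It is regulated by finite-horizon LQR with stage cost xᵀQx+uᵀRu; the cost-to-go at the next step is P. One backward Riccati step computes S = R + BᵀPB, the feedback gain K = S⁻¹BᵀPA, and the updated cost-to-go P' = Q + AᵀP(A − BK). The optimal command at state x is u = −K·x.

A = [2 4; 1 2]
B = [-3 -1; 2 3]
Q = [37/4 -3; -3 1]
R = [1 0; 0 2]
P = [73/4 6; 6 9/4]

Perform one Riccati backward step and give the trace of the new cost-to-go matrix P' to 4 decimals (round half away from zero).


20.6078

BᵀP = [-42.7500 -13.5000; -0.2500 0.7500]
S = R + BᵀPB = [1 0; 0 2] + [101.2500 2.2500; 2.2500 2.5000] = [102.2500 2.2500; 2.2500 4.5000]
BᵀPA = [-99.0000 -198.0000; 0.2500 0.5000]
K = S⁻¹·BᵀPA = [-0.9802 -1.9604; 0.5457 1.0913]
A−BK = [-0.3950 -0.7900; 1.3234 2.6469]
AᵀP(A−BK) = [2.0716 4.1431; 4.1431 8.2862]
P' = Q + AᵀP(A−BK) = [11.3216 1.1431; 1.1431 9.2862]
tr(P') = 20.6078


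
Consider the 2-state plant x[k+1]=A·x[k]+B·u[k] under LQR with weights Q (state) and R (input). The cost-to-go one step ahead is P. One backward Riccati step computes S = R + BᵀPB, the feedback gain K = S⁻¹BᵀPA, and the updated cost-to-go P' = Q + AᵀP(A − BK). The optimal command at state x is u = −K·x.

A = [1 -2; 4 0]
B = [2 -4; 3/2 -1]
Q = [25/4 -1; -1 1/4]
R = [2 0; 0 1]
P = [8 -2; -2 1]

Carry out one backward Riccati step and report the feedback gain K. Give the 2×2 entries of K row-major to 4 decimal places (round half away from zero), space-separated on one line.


BᵀP = [13.0000 -2.5000; -30.0000 7.0000]
S = R + BᵀPB = [2 0; 0 1] + [22.2500 -49.5000; -49.5000 113.0000] = [24.2500 -49.5000; -49.5000 114.0000]
BᵀPA = [3.0000 -26.0000; -2.0000 60.0000]
K = S⁻¹·BᵀPA = [0.7733 0.0191; 0.3182 0.5346]
A−BK = [0.7263 0.1002; 3.1583 0.5060]
AᵀP(A−BK) = [6.3166 1.0119; 1.0119 0.4200]
P' = Q + AᵀP(A−BK) = [12.5666 0.0119; 0.0119 0.6700]
tr(P') = 13.2367

0.7733 0.0191 0.3182 0.5346


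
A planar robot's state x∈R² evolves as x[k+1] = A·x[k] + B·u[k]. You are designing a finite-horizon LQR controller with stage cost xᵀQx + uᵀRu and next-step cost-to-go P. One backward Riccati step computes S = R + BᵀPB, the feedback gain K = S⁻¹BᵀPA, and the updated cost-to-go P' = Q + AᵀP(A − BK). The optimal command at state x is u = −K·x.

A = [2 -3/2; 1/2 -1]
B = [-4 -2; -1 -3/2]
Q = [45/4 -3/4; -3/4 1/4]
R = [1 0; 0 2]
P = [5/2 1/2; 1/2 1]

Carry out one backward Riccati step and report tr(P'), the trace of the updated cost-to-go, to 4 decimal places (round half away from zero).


12.0307

BᵀP = [-10.5000 -3.0000; -5.7500 -2.5000]
S = R + BᵀPB = [1 0; 0 2] + [45.0000 25.5000; 25.5000 15.2500] = [46.0000 25.5000; 25.5000 17.2500]
BᵀPA = [-22.5000 18.7500; -12.7500 11.1250]
K = S⁻¹·BᵀPA = [-0.4398 0.2775; -0.0890 0.2347]
A−BK = [0.0628 0.0794; -0.0733 -0.3704]
AᵀP(A−BK) = [0.2199 -0.1387; -0.1387 0.3108]
P' = Q + AᵀP(A−BK) = [11.4699 -0.8887; -0.8887 0.5608]
tr(P') = 12.0307


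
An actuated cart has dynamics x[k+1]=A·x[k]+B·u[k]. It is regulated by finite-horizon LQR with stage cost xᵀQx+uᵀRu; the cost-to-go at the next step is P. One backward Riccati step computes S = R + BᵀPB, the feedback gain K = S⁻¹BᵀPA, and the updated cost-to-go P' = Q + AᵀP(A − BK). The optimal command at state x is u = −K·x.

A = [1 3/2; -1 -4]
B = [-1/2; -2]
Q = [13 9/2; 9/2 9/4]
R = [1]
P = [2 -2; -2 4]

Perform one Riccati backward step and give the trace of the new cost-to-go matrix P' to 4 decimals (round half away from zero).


BᵀP = [3.0000 -7.0000]
S = R + BᵀPB = [1] + [12.5000] = [13.5000]
BᵀPA = [10.0000 32.5000]
K = S⁻¹·BᵀPA = [0.7407 2.4074]
A−BK = [1.3704 2.7037; 0.4815 0.8148]
AᵀP(A−BK) = [2.5926 5.9259; 5.9259 14.2593]
P' = Q + AᵀP(A−BK) = [15.5926 10.4259; 10.4259 16.5093]
tr(P') = 32.1019

32.1019


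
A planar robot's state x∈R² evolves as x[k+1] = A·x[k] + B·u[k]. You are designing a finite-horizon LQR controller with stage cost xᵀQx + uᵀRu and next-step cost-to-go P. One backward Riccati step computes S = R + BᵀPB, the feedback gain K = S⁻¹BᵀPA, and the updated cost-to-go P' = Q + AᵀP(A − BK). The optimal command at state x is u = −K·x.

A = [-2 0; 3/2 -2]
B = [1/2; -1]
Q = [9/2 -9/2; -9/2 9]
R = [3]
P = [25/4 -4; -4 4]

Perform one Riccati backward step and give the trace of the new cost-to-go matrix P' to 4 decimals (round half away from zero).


BᵀP = [7.1250 -6.0000]
S = R + BᵀPB = [3] + [9.5625] = [12.5625]
BᵀPA = [-23.2500 12.0000]
K = S⁻¹·BᵀPA = [-1.8507 0.9552]
A−BK = [-1.0746 -0.4776; -0.3507 -1.0448]
AᵀP(A−BK) = [14.9701 -5.7910; -5.7910 4.5373]
P' = Q + AᵀP(A−BK) = [19.4701 -10.2910; -10.2910 13.5373]
tr(P') = 33.0075

33.0075


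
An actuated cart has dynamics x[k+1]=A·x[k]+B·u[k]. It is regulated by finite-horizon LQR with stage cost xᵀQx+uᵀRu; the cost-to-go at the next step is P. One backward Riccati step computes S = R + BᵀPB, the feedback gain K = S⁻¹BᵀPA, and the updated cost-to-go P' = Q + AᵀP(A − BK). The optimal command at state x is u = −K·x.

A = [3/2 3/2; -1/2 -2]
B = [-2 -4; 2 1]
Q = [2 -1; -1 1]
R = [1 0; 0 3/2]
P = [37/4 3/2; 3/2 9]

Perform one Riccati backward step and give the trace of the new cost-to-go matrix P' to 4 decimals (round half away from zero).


4.3167

BᵀP = [-15.5000 15.0000; -35.5000 3.0000]
S = R + BᵀPB = [1 0; 0 3/2] + [61.0000 77.0000; 77.0000 145.0000] = [62.0000 77.0000; 77.0000 146.5000]
BᵀPA = [-30.7500 -53.2500; -54.7500 -59.2500]
K = S⁻¹·BᵀPA = [-0.0917 -1.0269; -0.3255 0.1353]
A−BK = [0.0145 -0.0126; 0.0089 -0.0815]
AᵀP(A−BK) = [0.1704 0.0179; 0.0179 1.1463]
P' = Q + AᵀP(A−BK) = [2.1704 -0.9821; -0.9821 2.1463]
tr(P') = 4.3167


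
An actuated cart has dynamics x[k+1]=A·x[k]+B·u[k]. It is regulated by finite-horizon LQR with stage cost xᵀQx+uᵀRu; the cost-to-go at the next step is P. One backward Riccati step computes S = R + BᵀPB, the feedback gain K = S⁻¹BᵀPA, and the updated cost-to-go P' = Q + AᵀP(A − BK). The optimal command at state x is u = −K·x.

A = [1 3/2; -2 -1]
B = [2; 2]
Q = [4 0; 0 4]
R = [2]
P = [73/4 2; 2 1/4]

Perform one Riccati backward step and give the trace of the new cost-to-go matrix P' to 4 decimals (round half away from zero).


BᵀP = [40.5000 4.5000]
S = R + BᵀPB = [2] + [90.0000] = [92.0000]
BᵀPA = [31.5000 56.2500]
K = S⁻¹·BᵀPA = [0.3424 0.6114]
A−BK = [0.3152 0.2772; -2.6848 -2.2228]
AᵀP(A−BK) = [0.4647 0.6155; 0.6155 0.9205]
P' = Q + AᵀP(A−BK) = [4.4647 0.6155; 0.6155 4.9205]
tr(P') = 9.3852

9.3852


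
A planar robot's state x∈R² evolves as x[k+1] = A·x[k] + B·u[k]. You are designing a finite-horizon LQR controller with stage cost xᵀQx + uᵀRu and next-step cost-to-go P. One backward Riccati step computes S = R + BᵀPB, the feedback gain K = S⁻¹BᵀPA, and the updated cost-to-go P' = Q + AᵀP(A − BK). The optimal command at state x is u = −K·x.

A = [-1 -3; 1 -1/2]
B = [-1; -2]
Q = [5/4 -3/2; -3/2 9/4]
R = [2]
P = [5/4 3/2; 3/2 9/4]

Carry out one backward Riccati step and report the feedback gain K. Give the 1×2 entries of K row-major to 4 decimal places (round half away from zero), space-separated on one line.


-0.0959 0.8630

BᵀP = [-4.2500 -6.0000]
S = R + BᵀPB = [2] + [16.2500] = [18.2500]
BᵀPA = [-1.7500 15.7500]
K = S⁻¹·BᵀPA = [-0.0959 0.8630]
A−BK = [-1.0959 -2.1370; 0.8082 1.2260]
AᵀP(A−BK) = [0.3322 0.3853; 0.3853 2.7200]
P' = Q + AᵀP(A−BK) = [1.5822 -1.1147; -1.1147 4.9700]
tr(P') = 6.5522


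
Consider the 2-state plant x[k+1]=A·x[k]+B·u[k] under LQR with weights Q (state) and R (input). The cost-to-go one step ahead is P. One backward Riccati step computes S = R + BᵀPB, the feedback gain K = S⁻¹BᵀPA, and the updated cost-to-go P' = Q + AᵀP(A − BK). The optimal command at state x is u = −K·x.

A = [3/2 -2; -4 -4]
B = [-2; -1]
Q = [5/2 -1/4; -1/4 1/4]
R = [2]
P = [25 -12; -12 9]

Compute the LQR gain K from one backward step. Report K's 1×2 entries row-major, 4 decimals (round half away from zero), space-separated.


-1.8571 0.2540

BᵀP = [-38.0000 15.0000]
S = R + BᵀPB = [2] + [61.0000] = [63.0000]
BᵀPA = [-117.0000 16.0000]
K = S⁻¹·BᵀPA = [-1.8571 0.2540]
A−BK = [-2.2143 -1.4921; -5.8571 -3.7460]
AᵀP(A−BK) = [126.9643 74.7143; 74.7143 47.9365]
P' = Q + AᵀP(A−BK) = [129.4643 74.4643; 74.4643 48.1865]
tr(P') = 177.6508


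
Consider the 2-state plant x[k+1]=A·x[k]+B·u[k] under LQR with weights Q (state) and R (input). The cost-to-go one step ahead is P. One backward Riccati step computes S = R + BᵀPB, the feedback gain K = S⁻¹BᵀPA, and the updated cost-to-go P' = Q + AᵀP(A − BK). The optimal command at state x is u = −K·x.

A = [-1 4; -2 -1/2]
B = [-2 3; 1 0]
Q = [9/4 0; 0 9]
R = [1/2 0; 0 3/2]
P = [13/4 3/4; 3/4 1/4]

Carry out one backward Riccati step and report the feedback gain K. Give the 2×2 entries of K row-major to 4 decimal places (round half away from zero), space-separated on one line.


0.2386 -1.0511 -0.3295 0.6420

BᵀP = [-5.7500 -1.2500; 9.7500 2.2500]
S = R + BᵀPB = [1/2 0; 0 3/2] + [10.2500 -17.2500; -17.2500 29.2500] = [10.7500 -17.2500; -17.2500 30.7500]
BᵀPA = [8.2500 -22.3750; -14.2500 37.8750]
K = S⁻¹·BᵀPA = [0.2386 -1.0511; -0.3295 0.6420]
A−BK = [0.4659 -0.0284; -2.2386 0.5511]
AᵀP(A−BK) = [0.5852 -0.5540; -0.5540 1.2259]
P' = Q + AᵀP(A−BK) = [2.8352 -0.5540; -0.5540 10.2259]
tr(P') = 13.0611


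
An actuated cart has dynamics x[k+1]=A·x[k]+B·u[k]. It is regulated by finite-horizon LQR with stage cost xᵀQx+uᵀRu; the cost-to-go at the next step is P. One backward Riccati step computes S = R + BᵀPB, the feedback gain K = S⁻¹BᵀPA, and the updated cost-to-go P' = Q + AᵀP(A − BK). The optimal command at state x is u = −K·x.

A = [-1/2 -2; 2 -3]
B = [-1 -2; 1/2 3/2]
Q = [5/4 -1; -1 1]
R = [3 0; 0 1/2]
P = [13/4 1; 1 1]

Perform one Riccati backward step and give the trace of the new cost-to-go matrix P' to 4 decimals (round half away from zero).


24.6149

BᵀP = [-2.7500 -0.5000; -5.0000 -0.5000]
S = R + BᵀPB = [3 0; 0 1/2] + [2.5000 4.7500; 4.7500 9.2500] = [5.5000 4.7500; 4.7500 9.7500]
BᵀPA = [0.3750 7.0000; 1.5000 11.5000]
K = S⁻¹·BᵀPA = [-0.1117 0.4386; 0.2082 0.9658]
A−BK = [-0.1952 0.3702; 1.7435 -4.6680]
AᵀP(A−BK) = [2.5420 -6.8632; -6.8632 19.8229]
P' = Q + AᵀP(A−BK) = [3.7920 -7.8632; -7.8632 20.8229]
tr(P') = 24.6149


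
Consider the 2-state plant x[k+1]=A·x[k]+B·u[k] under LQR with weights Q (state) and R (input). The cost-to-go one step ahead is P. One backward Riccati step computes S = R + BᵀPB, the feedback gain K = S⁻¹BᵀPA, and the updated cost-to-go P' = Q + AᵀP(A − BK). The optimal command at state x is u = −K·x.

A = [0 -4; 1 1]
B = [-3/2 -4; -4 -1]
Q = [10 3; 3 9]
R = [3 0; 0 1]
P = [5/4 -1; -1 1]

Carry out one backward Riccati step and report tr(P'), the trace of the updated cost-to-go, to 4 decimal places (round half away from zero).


BᵀP = [2.1250 -2.5000; -4.0000 3.0000]
S = R + BᵀPB = [3 0; 0 1] + [6.8125 -6.0000; -6.0000 13.0000] = [9.8125 -6.0000; -6.0000 14.0000]
BᵀPA = [-2.5000 -11.0000; 3.0000 19.0000]
K = S⁻¹·BᵀPA = [-0.1677 -0.3946; 0.1424 1.1880]
A−BK = [0.3181 0.1603; 0.4716 0.6097]
AᵀP(A−BK) = [0.1535 0.4494; 0.4494 2.0869]
P' = Q + AᵀP(A−BK) = [10.1535 3.4494; 3.4494 11.0869]
tr(P') = 21.2404

21.2404


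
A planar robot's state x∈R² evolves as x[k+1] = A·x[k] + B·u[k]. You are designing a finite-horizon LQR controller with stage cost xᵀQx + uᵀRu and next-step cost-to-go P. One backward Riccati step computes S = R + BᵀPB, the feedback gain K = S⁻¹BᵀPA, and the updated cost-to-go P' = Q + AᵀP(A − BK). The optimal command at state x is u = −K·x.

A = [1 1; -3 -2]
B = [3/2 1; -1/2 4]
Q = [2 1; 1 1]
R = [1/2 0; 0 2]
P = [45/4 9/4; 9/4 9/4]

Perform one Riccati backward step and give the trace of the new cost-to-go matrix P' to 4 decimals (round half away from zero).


BᵀP = [15.7500 2.2500; 20.2500 11.2500]
S = R + BᵀPB = [1/2 0; 0 2] + [22.5000 24.7500; 24.7500 65.2500] = [23.0000 24.7500; 24.7500 67.2500]
BᵀPA = [9.0000 11.2500; -13.5000 -2.2500]
K = S⁻¹·BᵀPA = [1.0056 0.8695; -0.5708 -0.3534]
A−BK = [0.0625 0.0492; -0.2140 -0.1515]
AᵀP(A−BK) = [1.2440 0.9032; 0.9032 0.6732]
P' = Q + AᵀP(A−BK) = [3.2440 1.9032; 1.9032 1.6732]
tr(P') = 4.9172

4.9172


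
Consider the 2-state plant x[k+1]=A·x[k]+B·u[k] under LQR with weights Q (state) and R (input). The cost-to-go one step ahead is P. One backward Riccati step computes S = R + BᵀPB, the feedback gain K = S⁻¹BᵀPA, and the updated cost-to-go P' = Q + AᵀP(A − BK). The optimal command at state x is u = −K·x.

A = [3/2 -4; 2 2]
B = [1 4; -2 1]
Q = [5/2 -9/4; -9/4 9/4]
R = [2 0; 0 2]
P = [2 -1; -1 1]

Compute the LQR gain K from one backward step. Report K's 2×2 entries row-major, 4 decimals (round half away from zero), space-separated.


-0.3774 -0.9806 0.3484 -0.7871

BᵀP = [4.0000 -3.0000; 7.0000 -3.0000]
S = R + BᵀPB = [2 0; 0 2] + [10.0000 13.0000; 13.0000 25.0000] = [12.0000 13.0000; 13.0000 27.0000]
BᵀPA = [0.0000 -22.0000; 4.5000 -34.0000]
K = S⁻¹·BᵀPA = [-0.3774 -0.9806; 0.3484 -0.7871]
A−BK = [0.4839 0.1290; 0.8968 0.8258]
AᵀP(A−BK) = [0.9323 0.5419; 0.5419 3.6645]
P' = Q + AᵀP(A−BK) = [3.4323 -1.7081; -1.7081 5.9145]
tr(P') = 9.3468


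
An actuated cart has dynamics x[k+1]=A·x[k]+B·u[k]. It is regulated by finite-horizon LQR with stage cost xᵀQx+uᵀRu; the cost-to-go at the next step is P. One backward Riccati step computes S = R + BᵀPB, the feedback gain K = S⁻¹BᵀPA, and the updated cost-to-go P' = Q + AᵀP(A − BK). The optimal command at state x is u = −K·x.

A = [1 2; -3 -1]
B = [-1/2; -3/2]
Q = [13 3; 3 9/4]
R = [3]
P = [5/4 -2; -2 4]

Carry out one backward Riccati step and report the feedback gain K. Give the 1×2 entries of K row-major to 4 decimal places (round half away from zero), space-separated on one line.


1.8658 1.0470

BᵀP = [2.3750 -5.0000]
S = R + BᵀPB = [3] + [6.3125] = [9.3125]
BᵀPA = [17.3750 9.7500]
K = S⁻¹·BᵀPA = [1.8658 1.0470]
A−BK = [1.9329 2.5235; -0.2013 0.5705]
AᵀP(A−BK) = [16.8322 10.3087; 10.3087 6.7919]
P' = Q + AᵀP(A−BK) = [29.8322 13.3087; 13.3087 9.0419]
tr(P') = 38.8742


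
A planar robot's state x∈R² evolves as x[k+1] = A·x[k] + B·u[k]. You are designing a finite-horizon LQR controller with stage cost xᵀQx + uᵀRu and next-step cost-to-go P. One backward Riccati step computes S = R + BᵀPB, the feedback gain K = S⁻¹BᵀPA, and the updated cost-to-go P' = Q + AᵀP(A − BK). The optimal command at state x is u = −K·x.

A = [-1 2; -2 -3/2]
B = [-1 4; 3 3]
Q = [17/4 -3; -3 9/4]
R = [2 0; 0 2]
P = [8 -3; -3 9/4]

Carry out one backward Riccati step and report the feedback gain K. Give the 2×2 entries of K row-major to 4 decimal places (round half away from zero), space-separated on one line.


-0.2990 -0.7552 -0.3078 0.3145

BᵀP = [-17.0000 9.7500; 23.0000 -5.2500]
S = R + BᵀPB = [2 0; 0 2] + [46.2500 -38.7500; -38.7500 76.2500] = [48.2500 -38.7500; -38.7500 78.2500]
BᵀPA = [-2.5000 -48.6250; -12.5000 53.8750]
K = S⁻¹·BᵀPA = [-0.2990 -0.7552; -0.3078 0.3145]
A−BK = [-0.0677 -0.0133; -0.1794 -0.1781]
AᵀP(A−BK) = [0.4046 0.2938; 0.2938 1.3970]
P' = Q + AᵀP(A−BK) = [4.6546 -2.7062; -2.7062 3.6470]
tr(P') = 8.3016


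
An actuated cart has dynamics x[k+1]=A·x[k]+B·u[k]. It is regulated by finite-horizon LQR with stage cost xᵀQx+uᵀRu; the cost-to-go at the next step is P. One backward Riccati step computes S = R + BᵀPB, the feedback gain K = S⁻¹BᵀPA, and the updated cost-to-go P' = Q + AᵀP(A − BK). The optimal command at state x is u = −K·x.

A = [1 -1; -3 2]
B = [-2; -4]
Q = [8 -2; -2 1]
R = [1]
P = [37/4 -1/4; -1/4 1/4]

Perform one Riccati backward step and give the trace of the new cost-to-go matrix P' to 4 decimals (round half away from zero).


BᵀP = [-17.5000 -0.5000]
S = R + BᵀPB = [1] + [37.0000] = [38.0000]
BᵀPA = [-16.0000 16.5000]
K = S⁻¹·BᵀPA = [-0.4211 0.4342]
A−BK = [0.1579 -0.1316; -4.6842 3.7368]
AᵀP(A−BK) = [6.2632 -5.0526; -5.0526 4.0855]
P' = Q + AᵀP(A−BK) = [14.2632 -7.0526; -7.0526 5.0855]
tr(P') = 19.3487

19.3487


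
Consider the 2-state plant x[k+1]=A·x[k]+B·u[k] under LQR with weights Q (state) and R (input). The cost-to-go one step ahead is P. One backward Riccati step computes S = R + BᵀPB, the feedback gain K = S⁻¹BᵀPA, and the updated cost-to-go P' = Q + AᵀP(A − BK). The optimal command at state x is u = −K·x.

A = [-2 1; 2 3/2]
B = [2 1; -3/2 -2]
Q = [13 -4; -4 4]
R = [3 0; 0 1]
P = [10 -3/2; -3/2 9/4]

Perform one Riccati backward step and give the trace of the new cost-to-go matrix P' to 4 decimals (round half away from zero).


BᵀP = [22.2500 -6.3750; 13.0000 -6.0000]
S = R + BᵀPB = [3 0; 0 1] + [54.0625 35.0000; 35.0000 25.0000] = [57.0625 35.0000; 35.0000 26.0000]
BᵀPA = [-57.2500 12.6875; -38.0000 4.0000]
K = S⁻¹·BᵀPA = [-0.6129 0.7342; -0.6365 -0.8345]
A−BK = [-0.1377 0.3661; -0.1924 0.9323]
AᵀP(A−BK) = [1.7255 -1.4282; -1.4282 4.5855]
P' = Q + AᵀP(A−BK) = [14.7255 -5.4282; -5.4282 8.5855]
tr(P') = 23.3110

23.3110


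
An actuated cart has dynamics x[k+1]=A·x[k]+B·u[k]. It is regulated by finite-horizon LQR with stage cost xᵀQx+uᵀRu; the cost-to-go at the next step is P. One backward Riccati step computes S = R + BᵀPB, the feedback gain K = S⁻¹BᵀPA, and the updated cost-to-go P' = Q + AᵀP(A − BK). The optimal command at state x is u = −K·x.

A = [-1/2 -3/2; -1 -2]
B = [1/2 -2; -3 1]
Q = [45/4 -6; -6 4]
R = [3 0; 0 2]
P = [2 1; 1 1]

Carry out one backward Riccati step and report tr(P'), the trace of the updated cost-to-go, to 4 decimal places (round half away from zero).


19.6080

BᵀP = [-2.0000 -2.5000; -3.0000 -1.0000]
S = R + BᵀPB = [3 0; 0 2] + [6.5000 1.5000; 1.5000 5.0000] = [9.5000 1.5000; 1.5000 7.0000]
BᵀPA = [3.5000 8.0000; 2.5000 6.5000]
K = S⁻¹·BᵀPA = [0.3230 0.7198; 0.2879 0.7743]
A−BK = [-0.0856 -0.3113; -0.3191 -0.6148]
AᵀP(A−BK) = [0.6498 1.5447; 1.5447 3.7082]
P' = Q + AᵀP(A−BK) = [11.8998 -4.4553; -4.4553 7.7082]
tr(P') = 19.6080


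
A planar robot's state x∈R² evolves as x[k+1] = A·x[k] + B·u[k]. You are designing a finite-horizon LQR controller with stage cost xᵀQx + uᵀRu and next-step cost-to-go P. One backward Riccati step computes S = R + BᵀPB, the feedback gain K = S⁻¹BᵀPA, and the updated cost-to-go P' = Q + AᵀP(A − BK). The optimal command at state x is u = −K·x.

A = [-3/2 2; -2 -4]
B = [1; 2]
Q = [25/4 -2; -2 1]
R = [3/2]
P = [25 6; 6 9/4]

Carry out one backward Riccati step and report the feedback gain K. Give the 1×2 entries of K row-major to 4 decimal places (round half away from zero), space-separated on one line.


-1.2857 0.5378

BᵀP = [37.0000 10.5000]
S = R + BᵀPB = [3/2] + [58.0000] = [59.5000]
BᵀPA = [-76.5000 32.0000]
K = S⁻¹·BᵀPA = [-1.2857 0.5378]
A−BK = [-0.2143 1.4622; 0.5714 -5.0756]
AᵀP(A−BK) = [2.8929 -3.8571; -3.8571 22.7899]
P' = Q + AᵀP(A−BK) = [9.1429 -5.8571; -5.8571 23.7899]
tr(P') = 32.9328


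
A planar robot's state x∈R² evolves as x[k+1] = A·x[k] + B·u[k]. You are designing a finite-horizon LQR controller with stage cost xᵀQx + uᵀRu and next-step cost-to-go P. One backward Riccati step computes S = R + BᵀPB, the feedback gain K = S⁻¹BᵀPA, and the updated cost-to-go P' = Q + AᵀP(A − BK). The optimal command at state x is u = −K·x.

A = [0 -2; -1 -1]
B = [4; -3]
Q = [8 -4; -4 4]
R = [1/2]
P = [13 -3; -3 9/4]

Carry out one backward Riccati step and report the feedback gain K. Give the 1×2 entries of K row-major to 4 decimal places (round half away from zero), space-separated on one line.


0.0623 -0.3433

BᵀP = [61.0000 -18.7500]
S = R + BᵀPB = [1/2] + [300.2500] = [300.7500]
BᵀPA = [18.7500 -103.2500]
K = S⁻¹·BᵀPA = [0.0623 -0.3433]
A−BK = [-0.2494 -0.6268; -0.8130 -2.0299]
AᵀP(A−BK) = [1.0810 2.6870; 2.6870 6.8034]
P' = Q + AᵀP(A−BK) = [9.0810 -1.3130; -1.3130 10.8034]
tr(P') = 19.8845
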